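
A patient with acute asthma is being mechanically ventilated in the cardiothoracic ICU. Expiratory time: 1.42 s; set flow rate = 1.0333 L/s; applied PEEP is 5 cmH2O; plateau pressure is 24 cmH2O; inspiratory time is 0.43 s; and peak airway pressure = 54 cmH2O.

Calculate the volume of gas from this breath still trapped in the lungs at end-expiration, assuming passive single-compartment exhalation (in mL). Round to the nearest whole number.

Vt = flow × Ti = 1.0333 L/s × 0.43 s × 1000 mL/L = 444.32 mL.
R = (PIP − Pplat)/V̇ = (54 − 24) / 1.0333 = 30.0/1.0333 = 29.033 cmH2O·s/L.
C = Vt/(Pplat − PEEP) = 444.32 / (24 − 5) = 444.32/19.0 = 23.385 mL/cmH2O.
τ = R × C = 29.033 × 0.02339 L/cmH2O = 0.6791 s.
Fraction remaining = e^(−Te/τ) = e^(−1.42/0.6791) = 0.1236.
Trapped volume = 444.32 × 0.1236 = 54.918 mL.

55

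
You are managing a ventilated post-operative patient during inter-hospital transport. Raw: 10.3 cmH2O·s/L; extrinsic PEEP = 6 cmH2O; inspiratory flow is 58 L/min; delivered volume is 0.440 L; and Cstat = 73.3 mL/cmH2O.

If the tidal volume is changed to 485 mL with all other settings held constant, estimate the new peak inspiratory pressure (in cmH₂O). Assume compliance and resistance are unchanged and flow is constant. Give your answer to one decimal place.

Flow: 58 L/min ÷ 60 = 0.9667 L/s.
PIP = Vt/C + R·V̇ + PEEP (constant-flow equation of motion).
Only the elastic term changes: ΔPIP = ΔVt / C = (485 − 440) / 73.3 = 0.6139 cmH2O.
Original PIP = 440/73.3 + 10.3×0.9667 + 6 = 21.96 cmH2O; new PIP = 21.96 + (0.6139) = 22.574 cmH2O.

22.6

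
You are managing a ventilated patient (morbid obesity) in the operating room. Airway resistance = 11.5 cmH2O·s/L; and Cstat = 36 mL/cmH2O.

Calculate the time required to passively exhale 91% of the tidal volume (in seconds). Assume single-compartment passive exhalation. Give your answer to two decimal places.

τ = R × C = 11.5 × 36 mL/cmH2O = 11.5 × 0.036 L/cmH2O = 0.414 s.
Exhaled fraction f = 1 − e^(−t/τ) → t = −τ·ln(1 − f) = −0.414·ln(0.09) = 0.9969 s.

1.00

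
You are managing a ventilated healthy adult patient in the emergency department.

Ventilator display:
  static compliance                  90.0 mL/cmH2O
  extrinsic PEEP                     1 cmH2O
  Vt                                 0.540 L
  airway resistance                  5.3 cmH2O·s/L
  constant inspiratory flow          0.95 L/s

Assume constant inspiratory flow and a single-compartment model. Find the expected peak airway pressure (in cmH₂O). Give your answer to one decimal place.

12.0

Equation of motion (constant flow): PIP = Vt/C + R·V̇ + PEEP.
PIP = 540/90.0 + 5.3×0.95 + 1 = 6.0 + 5.035 + 1 = 12.035 cmH2O.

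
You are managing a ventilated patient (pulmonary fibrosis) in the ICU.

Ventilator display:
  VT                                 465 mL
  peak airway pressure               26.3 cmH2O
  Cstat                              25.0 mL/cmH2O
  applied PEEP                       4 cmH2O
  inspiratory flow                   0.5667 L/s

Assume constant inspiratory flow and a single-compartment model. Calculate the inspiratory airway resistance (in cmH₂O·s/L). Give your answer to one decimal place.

6.5

Equation of motion (constant flow): PIP = Vt/C + R·V̇ + PEEP.
R·V̇ = PIP − Vt/C − PEEP = 26.3 − 465/25.0 − 4 = 26.3 − 18.6 − 4 = 3.7 cmH2O.
R = 3.7 / 0.5667 = 6.529 cmH2O·s/L.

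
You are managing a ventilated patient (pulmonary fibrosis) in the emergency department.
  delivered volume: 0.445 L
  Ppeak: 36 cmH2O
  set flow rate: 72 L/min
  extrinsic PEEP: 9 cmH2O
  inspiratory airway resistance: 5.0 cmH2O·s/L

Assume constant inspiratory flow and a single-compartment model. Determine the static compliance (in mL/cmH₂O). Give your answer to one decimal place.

Flow: 72 L/min ÷ 60 = 1.2 L/s.
Equation of motion (constant flow): PIP = Vt/C + R·V̇ + PEEP.
Vt/C = PIP − R·V̇ − PEEP = 36 − 5.0×1.2 − 9 = 36 − 6.0 − 9 = 21.0 cmH2O.
C = Vt / 21.0 = 445 / 21.0 = 21.19 mL/cmH2O.

21.2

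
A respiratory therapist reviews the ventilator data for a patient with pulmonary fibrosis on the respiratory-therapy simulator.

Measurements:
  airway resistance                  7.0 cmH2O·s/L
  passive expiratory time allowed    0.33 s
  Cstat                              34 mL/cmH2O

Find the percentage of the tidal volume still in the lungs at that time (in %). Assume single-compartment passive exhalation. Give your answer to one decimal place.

25.0

τ = R × C = 7.0 × 34 mL/cmH2O = 7.0 × 0.034 L/cmH2O = 0.238 s.
Passive exhalation: V(t)/V₀ = e^(−t/τ) = e^(−0.33/0.238) = 0.2499.
Fraction remaining = 0.2499 → 24.99%.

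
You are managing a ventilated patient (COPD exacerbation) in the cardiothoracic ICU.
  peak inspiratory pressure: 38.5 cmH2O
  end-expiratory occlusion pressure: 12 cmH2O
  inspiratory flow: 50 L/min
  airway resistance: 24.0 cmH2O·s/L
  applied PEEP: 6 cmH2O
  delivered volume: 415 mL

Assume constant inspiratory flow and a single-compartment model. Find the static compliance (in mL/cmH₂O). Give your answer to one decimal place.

63.8

Flow: 50 L/min ÷ 60 = 0.8333 L/s.
Total PEEP = 12 cmH2O (set 6 + intrinsic 6); this is the baseline alveolar pressure.
Equation of motion (constant flow): PIP = Vt/C + R·V̇ + PEEP.
Vt/C = PIP − R·V̇ − PEEP = 38.5 − 24.0×0.8333 − 12 = 38.5 − 19.999 − 12 = 6.501 cmH2O.
C = Vt / 6.501 = 415 / 6.501 = 63.836 mL/cmH2O.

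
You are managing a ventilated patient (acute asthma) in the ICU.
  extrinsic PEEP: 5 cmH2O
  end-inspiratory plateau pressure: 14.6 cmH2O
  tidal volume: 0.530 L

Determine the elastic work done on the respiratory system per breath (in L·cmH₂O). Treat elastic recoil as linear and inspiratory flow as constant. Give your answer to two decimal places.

2.54

Elastic work ≈ ½ × (Pplat − PEEP) × Vt = 0.5 × (14.6 − 5) × 0.530 L = 0.5 × 9.6 × 0.530 = 2.544 L·cmH2O.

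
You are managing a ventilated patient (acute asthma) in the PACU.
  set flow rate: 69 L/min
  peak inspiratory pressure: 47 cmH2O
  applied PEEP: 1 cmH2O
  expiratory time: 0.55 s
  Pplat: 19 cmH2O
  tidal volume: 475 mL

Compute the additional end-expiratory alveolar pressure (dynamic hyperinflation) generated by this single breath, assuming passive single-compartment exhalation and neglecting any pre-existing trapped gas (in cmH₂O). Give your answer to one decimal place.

Flow: 69 L/min ÷ 60 = 1.15 L/s.
R = (PIP − Pplat)/V̇ = (47 − 19) / 1.15 = 28.0/1.15 = 24.348 cmH2O·s/L.
C = Vt/(Pplat − PEEP) = 475.0 / (19 − 1) = 475.0/18.0 = 26.389 mL/cmH2O.
τ = R × C = 24.348 × 0.02639 L/cmH2O = 0.6425 s.
Fraction remaining = e^(−Te/τ) = e^(−0.55/0.6425) = 0.4248; trapped volume = 475.0 × 0.4248 = 201.78 mL.
Additional alveolar pressure from trapping ≈ V_trapped / C = 201.78 / 26.389 = 7.646 cmH2O.

7.6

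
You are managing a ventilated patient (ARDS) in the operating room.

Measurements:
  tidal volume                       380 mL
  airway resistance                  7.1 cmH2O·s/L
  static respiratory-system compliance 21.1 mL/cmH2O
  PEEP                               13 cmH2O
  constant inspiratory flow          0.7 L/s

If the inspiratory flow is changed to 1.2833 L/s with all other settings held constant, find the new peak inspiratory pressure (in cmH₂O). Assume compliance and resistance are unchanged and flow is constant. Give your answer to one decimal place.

PIP = Vt/C + R·V̇ + PEEP (constant-flow equation of motion).
Only the resistive term changes: ΔPIP = R × ΔV̇ = 7.1 × (1.2833 − 0.7) = 7.1 × 0.5833 = 4.141 cmH2O.
Original PIP = 380/21.1 + 7.1×0.7 + 13 = 35.979 cmH2O; new PIP = 35.979 + (4.141) = 40.12 cmH2O.

40.1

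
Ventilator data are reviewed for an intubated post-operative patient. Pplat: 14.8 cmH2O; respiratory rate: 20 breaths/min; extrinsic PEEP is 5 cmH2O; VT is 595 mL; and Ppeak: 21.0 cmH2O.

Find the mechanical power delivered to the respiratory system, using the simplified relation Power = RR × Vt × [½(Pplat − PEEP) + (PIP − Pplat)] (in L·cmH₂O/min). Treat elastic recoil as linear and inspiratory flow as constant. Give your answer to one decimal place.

Per-breath work = Vt × [½(Pplat−PEEP) + (PIP−Pplat)] = 0.595 × [0.5×9.8 + 6.2] = 0.595 × 11.1 = 6.605 L·cmH2O.
Power = 20 × 6.605 = 132.1 L·cmH2O/min.

132.1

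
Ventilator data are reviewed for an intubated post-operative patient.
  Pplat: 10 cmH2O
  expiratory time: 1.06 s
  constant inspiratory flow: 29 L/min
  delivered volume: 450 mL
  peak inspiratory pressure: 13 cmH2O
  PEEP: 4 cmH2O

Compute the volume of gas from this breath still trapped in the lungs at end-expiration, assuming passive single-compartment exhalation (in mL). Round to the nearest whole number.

Flow: 29 L/min ÷ 60 = 0.4833 L/s.
R = (PIP − Pplat)/V̇ = (13 − 10) / 0.4833 = 3.0/0.4833 = 6.207 cmH2O·s/L.
C = Vt/(Pplat − PEEP) = 450.0 / (10 − 4) = 450.0/6.0 = 75.0 mL/cmH2O.
τ = R × C = 6.207 × 0.075 L/cmH2O = 0.4655 s.
Fraction remaining = e^(−Te/τ) = e^(−1.06/0.4655) = 0.1026.
Trapped volume = 450.0 × 0.1026 = 46.17 mL.

46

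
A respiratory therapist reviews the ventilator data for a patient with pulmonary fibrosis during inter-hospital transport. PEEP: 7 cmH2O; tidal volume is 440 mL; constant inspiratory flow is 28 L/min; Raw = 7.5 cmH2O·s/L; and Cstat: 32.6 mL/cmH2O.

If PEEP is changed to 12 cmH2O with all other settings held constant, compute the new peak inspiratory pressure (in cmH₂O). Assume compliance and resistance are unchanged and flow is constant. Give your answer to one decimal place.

Flow: 28 L/min ÷ 60 = 0.4667 L/s.
PIP = Vt/C + R·V̇ + PEEP (constant-flow equation of motion).
Only the baseline term changes: ΔPIP = ΔPEEP = 12 − 7 = 5.0 cmH2O.
Original PIP = 440/32.6 + 7.5×0.4667 + 7 = 23.997 cmH2O; new PIP = 23.997 + (5.0) = 28.997 cmH2O.

29.0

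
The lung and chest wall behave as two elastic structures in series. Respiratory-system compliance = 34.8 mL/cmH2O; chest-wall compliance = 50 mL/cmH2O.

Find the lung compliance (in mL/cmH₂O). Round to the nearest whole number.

1/CL = 1/Crs − 1/Ccw.
1/CL = 1/34.8 − 1/50 = 0.008736.
CL = 114.47 mL/cmH2O.

114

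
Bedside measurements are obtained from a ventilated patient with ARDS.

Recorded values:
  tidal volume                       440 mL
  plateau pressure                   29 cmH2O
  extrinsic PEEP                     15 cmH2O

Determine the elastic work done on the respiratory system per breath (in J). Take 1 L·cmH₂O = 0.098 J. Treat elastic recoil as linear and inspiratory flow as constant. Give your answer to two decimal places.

0.30

Elastic work ≈ ½ × (Pplat − PEEP) × Vt = 0.5 × (29 − 15) × 0.440 L = 0.5 × 14.0 × 0.440 = 3.08 L·cmH2O.
× 0.098 J/(L·cmH2O) → 0.3018 J.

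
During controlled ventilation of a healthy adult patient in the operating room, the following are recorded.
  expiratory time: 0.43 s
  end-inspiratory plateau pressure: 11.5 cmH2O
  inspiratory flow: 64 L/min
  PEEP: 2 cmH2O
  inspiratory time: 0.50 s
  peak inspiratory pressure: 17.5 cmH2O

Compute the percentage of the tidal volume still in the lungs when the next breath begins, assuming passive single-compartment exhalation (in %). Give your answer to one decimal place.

Flow: 64 L/min ÷ 60 = 1.0667 L/s.
Vt = flow × Ti = 1.0667 L/s × 0.50 s × 1000 mL/L = 533.35 mL.
R = (PIP − Pplat)/V̇ = (17.5 − 11.5) / 1.0667 = 6.0/1.0667 = 5.625 cmH2O·s/L.
C = Vt/(Pplat − PEEP) = 533.35 / (11.5 − 2) = 533.35/9.5 = 56.142 mL/cmH2O.
τ = R × C = 5.625 × 0.05614 L/cmH2O = 0.3158 s.
Fraction remaining at end-expiration = e^(−Te/τ) = e^(−0.43/0.3158) = 0.2562 → 25.62%.

25.6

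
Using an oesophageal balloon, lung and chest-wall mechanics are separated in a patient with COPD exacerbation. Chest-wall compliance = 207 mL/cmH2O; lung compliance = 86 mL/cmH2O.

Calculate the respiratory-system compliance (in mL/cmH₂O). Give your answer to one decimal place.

Lung and chest wall are elastances in series: 1/Crs = 1/CL + 1/Ccw.
1/Crs = 1/86 + 1/207 = 0.01646.
Crs = 60.753 mL/cmH2O.

60.8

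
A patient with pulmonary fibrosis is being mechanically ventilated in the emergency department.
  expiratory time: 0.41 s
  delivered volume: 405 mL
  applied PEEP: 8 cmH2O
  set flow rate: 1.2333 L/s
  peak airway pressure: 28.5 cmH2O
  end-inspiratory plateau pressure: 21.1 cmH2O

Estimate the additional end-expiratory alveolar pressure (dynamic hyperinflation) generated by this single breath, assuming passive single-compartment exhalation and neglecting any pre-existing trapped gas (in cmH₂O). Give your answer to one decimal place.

1.4

R = (PIP − Pplat)/V̇ = (28.5 − 21.1) / 1.2333 = 7.4/1.2333 = 6.0 cmH2O·s/L.
C = Vt/(Pplat − PEEP) = 405.0 / (21.1 − 8) = 405.0/13.1 = 30.916 mL/cmH2O.
τ = R × C = 6.0 × 0.03092 L/cmH2O = 0.1855 s.
Fraction remaining = e^(−Te/τ) = e^(−0.41/0.1855) = 0.1097; trapped volume = 405.0 × 0.1097 = 44.429 mL.
Additional alveolar pressure from trapping ≈ V_trapped / C = 44.429 / 30.916 = 1.437 cmH2O.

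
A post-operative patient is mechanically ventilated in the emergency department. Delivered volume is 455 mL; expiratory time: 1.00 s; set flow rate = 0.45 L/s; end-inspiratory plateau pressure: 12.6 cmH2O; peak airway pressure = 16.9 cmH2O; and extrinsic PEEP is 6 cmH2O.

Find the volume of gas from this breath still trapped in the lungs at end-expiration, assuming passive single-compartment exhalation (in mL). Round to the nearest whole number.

100

R = (PIP − Pplat)/V̇ = (16.9 − 12.6) / 0.45 = 4.3/0.45 = 9.556 cmH2O·s/L.
C = Vt/(Pplat − PEEP) = 455.0 / (12.6 − 6) = 455.0/6.6 = 68.939 mL/cmH2O.
τ = R × C = 9.556 × 0.06894 L/cmH2O = 0.6588 s.
Fraction remaining = e^(−Te/τ) = e^(−1.00/0.6588) = 0.2192.
Trapped volume = 455.0 × 0.2192 = 99.736 mL.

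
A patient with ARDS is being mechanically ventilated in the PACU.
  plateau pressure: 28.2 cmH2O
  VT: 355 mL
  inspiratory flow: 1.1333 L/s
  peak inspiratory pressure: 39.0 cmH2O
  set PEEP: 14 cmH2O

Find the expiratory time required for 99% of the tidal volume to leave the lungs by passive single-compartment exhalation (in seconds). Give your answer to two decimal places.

1.10

R = (PIP − Pplat)/V̇ = (39.0 − 28.2) / 1.1333 = 10.8/1.1333 = 9.53 cmH2O·s/L.
C = Vt/(Pplat − PEEP) = 355.0 / (28.2 − 14) = 355.0/14.2 = 25.0 mL/cmH2O.
τ = R × C = 9.53 × 0.025 L/cmH2O = 0.2383 s.
t = −τ·ln(1 − 0.99) = −0.2383·ln(0.01) = 1.097 s.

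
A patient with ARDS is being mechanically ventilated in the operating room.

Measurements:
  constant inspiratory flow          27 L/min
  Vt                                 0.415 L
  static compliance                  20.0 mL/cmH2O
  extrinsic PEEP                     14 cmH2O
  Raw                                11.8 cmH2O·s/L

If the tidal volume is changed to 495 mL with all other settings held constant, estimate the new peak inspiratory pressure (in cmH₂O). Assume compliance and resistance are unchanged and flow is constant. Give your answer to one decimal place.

Flow: 27 L/min ÷ 60 = 0.45 L/s.
PIP = Vt/C + R·V̇ + PEEP (constant-flow equation of motion).
Only the elastic term changes: ΔPIP = ΔVt / C = (495 − 415) / 20.0 = 4.0 cmH2O.
Original PIP = 415/20.0 + 11.8×0.45 + 14 = 40.06 cmH2O; new PIP = 40.06 + (4.0) = 44.06 cmH2O.

44.1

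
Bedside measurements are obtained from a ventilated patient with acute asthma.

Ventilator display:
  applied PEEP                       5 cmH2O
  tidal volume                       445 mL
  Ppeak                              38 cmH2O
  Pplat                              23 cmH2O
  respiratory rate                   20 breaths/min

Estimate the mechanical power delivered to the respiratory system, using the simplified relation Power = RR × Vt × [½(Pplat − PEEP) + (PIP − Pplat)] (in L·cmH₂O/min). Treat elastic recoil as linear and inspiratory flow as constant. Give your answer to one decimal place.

Per-breath work = Vt × [½(Pplat−PEEP) + (PIP−Pplat)] = 0.445 × [0.5×18.0 + 15.0] = 0.445 × 24.0 = 10.68 L·cmH2O.
Power = 20 × 10.68 = 213.6 L·cmH2O/min.

213.6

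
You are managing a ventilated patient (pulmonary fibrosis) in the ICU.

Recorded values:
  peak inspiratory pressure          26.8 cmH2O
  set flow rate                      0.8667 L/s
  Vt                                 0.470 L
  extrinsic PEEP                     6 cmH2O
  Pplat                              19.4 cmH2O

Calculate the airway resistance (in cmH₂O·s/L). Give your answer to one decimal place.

8.5

Raw = (PIP − Pplat) / flow = (26.8 − 19.4) / 0.8667 = 7.4 / 0.8667 = 8.538 cmH2O·s/L.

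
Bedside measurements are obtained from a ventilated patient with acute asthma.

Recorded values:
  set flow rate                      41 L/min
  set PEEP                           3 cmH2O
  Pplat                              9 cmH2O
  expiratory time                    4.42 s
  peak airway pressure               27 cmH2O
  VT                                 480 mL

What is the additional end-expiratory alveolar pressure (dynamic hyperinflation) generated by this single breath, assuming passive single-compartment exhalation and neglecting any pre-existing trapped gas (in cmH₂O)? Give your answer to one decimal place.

Flow: 41 L/min ÷ 60 = 0.6833 L/s.
R = (PIP − Pplat)/V̇ = (27 − 9) / 0.6833 = 18.0/0.6833 = 26.343 cmH2O·s/L.
C = Vt/(Pplat − PEEP) = 480.0 / (9 − 3) = 480.0/6.0 = 80.0 mL/cmH2O.
τ = R × C = 26.343 × 0.08 L/cmH2O = 2.107 s.
Fraction remaining = e^(−Te/τ) = e^(−4.42/2.107) = 0.1227; trapped volume = 480.0 × 0.1227 = 58.896 mL.
Additional alveolar pressure from trapping ≈ V_trapped / C = 58.896 / 80.0 = 0.7362 cmH2O.

0.7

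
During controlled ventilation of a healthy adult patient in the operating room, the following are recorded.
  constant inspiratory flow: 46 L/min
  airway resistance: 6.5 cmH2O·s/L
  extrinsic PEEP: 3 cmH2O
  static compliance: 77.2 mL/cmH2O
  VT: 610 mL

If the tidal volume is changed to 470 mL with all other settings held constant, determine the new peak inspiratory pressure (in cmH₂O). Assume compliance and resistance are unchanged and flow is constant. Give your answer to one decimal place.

14.1

Flow: 46 L/min ÷ 60 = 0.7667 L/s.
PIP = Vt/C + R·V̇ + PEEP (constant-flow equation of motion).
Only the elastic term changes: ΔPIP = ΔVt / C = (470 − 610) / 77.2 = -1.813 cmH2O.
Original PIP = 610/77.2 + 6.5×0.7667 + 3 = 15.885 cmH2O; new PIP = 15.885 + (-1.813) = 14.072 cmH2O.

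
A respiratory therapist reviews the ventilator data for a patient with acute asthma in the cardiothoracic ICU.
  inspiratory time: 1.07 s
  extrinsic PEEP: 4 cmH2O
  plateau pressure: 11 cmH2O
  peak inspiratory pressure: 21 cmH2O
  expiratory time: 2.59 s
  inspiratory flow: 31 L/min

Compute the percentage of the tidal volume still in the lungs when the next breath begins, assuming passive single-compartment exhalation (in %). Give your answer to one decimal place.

18.4

Flow: 31 L/min ÷ 60 = 0.5167 L/s.
Vt = flow × Ti = 0.5167 L/s × 1.07 s × 1000 mL/L = 552.87 mL.
R = (PIP − Pplat)/V̇ = (21 − 11) / 0.5167 = 10.0/0.5167 = 19.354 cmH2O·s/L.
C = Vt/(Pplat − PEEP) = 552.87 / (11 − 4) = 552.87/7.0 = 78.981 mL/cmH2O.
τ = R × C = 19.354 × 0.07898 L/cmH2O = 1.529 s.
Fraction remaining at end-expiration = e^(−Te/τ) = e^(−2.59/1.529) = 0.1838 → 18.38%.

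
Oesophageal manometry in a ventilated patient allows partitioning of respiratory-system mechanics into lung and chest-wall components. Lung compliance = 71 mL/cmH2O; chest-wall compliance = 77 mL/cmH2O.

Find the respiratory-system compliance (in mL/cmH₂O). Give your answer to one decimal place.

36.9

Lung and chest wall are elastances in series: 1/Crs = 1/CL + 1/Ccw.
1/Crs = 1/71 + 1/77 = 0.02707.
Crs = 36.941 mL/cmH2O.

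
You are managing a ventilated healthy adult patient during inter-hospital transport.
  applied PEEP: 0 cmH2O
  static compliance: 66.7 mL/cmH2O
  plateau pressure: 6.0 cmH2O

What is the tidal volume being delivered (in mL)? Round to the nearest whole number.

Vt = Cstat × (Pplat − PEEP) = 66.7 × (6.0 − 0) = 66.7 × 6.0 = 400.2 mL.

400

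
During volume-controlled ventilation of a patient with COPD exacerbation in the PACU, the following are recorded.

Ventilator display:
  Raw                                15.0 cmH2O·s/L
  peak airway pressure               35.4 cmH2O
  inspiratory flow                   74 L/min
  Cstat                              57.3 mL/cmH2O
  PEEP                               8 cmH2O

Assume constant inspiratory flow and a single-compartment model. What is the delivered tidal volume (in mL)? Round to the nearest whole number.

510

Flow: 74 L/min ÷ 60 = 1.2333 L/s.
Equation of motion (constant flow): PIP = Vt/C + R·V̇ + PEEP.
Vt/C = PIP − R·V̇ − PEEP = 35.4 − 18.5 − 8 = 8.9 cmH2O.
Vt = C × 8.9 = 57.3 × 8.9 = 509.97 mL.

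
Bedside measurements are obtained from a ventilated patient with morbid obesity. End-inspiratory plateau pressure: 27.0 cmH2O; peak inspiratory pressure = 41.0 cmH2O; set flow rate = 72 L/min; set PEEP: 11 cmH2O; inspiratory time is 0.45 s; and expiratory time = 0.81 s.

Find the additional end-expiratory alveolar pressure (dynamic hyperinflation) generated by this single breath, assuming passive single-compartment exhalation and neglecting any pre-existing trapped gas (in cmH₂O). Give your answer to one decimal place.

2.0

Flow: 72 L/min ÷ 60 = 1.2 L/s.
Vt = flow × Ti = 1.2 L/s × 0.45 s × 1000 mL/L = 540.0 mL.
R = (PIP − Pplat)/V̇ = (41.0 − 27.0) / 1.2 = 14.0/1.2 = 11.667 cmH2O·s/L.
C = Vt/(Pplat − PEEP) = 540.0 / (27.0 − 11) = 540.0/16.0 = 33.75 mL/cmH2O.
τ = R × C = 11.667 × 0.03375 L/cmH2O = 0.3938 s.
Fraction remaining = e^(−Te/τ) = e^(−0.81/0.3938) = 0.1279; trapped volume = 540.0 × 0.1279 = 69.066 mL.
Additional alveolar pressure from trapping ≈ V_trapped / C = 69.066 / 33.75 = 2.046 cmH2O.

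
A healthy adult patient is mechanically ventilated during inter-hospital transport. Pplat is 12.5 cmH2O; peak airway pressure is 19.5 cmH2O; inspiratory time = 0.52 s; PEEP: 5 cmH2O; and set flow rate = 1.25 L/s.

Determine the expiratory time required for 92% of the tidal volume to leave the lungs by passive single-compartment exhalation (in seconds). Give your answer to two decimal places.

1.23

Vt = flow × Ti = 1.25 L/s × 0.52 s × 1000 mL/L = 650.0 mL.
R = (PIP − Pplat)/V̇ = (19.5 − 12.5) / 1.25 = 7.0/1.25 = 5.6 cmH2O·s/L.
C = Vt/(Pplat − PEEP) = 650.0 / (12.5 − 5) = 650.0/7.5 = 86.667 mL/cmH2O.
τ = R × C = 5.6 × 0.08667 L/cmH2O = 0.4854 s.
t = −τ·ln(1 − 0.92) = −0.4854·ln(0.08) = 1.226 s.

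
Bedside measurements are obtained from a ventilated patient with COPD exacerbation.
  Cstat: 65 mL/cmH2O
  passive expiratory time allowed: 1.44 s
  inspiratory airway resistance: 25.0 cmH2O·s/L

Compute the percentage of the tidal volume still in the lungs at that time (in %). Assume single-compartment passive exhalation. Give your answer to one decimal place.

τ = R × C = 25.0 × 65 mL/cmH2O = 25.0 × 0.065 L/cmH2O = 1.625 s.
Passive exhalation: V(t)/V₀ = e^(−t/τ) = e^(−1.44/1.625) = 0.4122.
Fraction remaining = 0.4122 → 41.22%.

41.2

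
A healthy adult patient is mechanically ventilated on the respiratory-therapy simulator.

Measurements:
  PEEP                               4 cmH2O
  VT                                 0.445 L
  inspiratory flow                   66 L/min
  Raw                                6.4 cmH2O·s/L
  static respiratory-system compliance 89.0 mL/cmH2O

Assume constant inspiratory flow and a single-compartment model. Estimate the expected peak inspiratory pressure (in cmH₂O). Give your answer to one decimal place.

Flow: 66 L/min ÷ 60 = 1.1 L/s.
Equation of motion (constant flow): PIP = Vt/C + R·V̇ + PEEP.
PIP = 445/89.0 + 6.4×1.1 + 4 = 5.0 + 7.04 + 4 = 16.04 cmH2O.

16.0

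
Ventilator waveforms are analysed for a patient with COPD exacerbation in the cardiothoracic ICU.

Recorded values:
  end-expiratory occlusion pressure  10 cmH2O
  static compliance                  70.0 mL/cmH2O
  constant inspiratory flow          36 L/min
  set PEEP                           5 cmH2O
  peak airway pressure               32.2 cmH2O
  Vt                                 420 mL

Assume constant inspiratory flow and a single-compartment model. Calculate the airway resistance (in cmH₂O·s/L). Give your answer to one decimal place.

27.0

Flow: 36 L/min ÷ 60 = 0.6 L/s.
Total PEEP = 10 cmH2O (set 5 + intrinsic 5); this is the baseline alveolar pressure.
Equation of motion (constant flow): PIP = Vt/C + R·V̇ + PEEP.
R·V̇ = PIP − Vt/C − PEEP = 32.2 − 420/70.0 − 10 = 32.2 − 6.0 − 10 = 16.2 cmH2O.
R = 16.2 / 0.6 = 27.0 cmH2O·s/L.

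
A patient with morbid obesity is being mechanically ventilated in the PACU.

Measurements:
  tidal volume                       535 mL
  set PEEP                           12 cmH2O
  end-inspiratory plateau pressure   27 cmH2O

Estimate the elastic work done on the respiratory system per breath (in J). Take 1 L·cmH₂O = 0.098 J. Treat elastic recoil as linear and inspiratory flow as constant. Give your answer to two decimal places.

Elastic work ≈ ½ × (Pplat − PEEP) × Vt = 0.5 × (27 − 12) × 0.535 L = 0.5 × 15.0 × 0.535 = 4.013 L·cmH2O.
× 0.098 J/(L·cmH2O) → 0.3933 J.

0.39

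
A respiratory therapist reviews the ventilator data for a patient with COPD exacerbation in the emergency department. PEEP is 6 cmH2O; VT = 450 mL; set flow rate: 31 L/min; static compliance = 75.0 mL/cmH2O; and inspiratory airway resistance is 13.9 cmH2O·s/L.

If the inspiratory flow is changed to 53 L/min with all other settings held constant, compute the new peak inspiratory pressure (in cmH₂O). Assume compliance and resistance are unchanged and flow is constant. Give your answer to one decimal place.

24.3

Flow: 31 L/min ÷ 60 = 0.5167 L/s.
New flow: 53 L/min ÷ 60 = 0.8833 L/s.
PIP = Vt/C + R·V̇ + PEEP (constant-flow equation of motion).
Only the resistive term changes: ΔPIP = R × ΔV̇ = 13.9 × (0.8833 − 0.5167) = 13.9 × 0.3666 = 5.096 cmH2O.
Original PIP = 450/75.0 + 13.9×0.5167 + 6 = 19.182 cmH2O; new PIP = 19.182 + (5.096) = 24.278 cmH2O.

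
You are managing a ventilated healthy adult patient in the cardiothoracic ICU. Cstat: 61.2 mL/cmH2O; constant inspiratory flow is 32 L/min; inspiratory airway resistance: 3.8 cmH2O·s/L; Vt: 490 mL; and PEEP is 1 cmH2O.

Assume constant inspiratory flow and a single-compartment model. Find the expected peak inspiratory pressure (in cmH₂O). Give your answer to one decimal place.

11.0

Flow: 32 L/min ÷ 60 = 0.5333 L/s.
Equation of motion (constant flow): PIP = Vt/C + R·V̇ + PEEP.
PIP = 490/61.2 + 3.8×0.5333 + 1 = 8.007 + 2.027 + 1 = 11.034 cmH2O.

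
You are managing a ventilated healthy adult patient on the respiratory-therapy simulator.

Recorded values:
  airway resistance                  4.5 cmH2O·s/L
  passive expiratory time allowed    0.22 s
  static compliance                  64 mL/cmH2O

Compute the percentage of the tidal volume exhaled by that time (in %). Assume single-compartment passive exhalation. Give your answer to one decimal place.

τ = R × C = 4.5 × 64 mL/cmH2O = 4.5 × 0.064 L/cmH2O = 0.288 s.
Passive exhalation: V(t)/V₀ = e^(−t/τ) = e^(−0.22/0.288) = 0.4659.
Fraction exhaled = 1 − 0.4659 = 0.5341 → 53.41%.

53.4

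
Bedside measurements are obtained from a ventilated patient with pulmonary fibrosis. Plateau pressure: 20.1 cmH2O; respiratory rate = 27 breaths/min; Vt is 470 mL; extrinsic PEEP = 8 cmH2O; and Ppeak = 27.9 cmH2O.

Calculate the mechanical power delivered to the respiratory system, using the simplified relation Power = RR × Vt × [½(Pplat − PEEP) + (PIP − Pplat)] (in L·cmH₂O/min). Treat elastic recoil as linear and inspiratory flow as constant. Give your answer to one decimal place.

Per-breath work = Vt × [½(Pplat−PEEP) + (PIP−Pplat)] = 0.470 × [0.5×12.1 + 7.8] = 0.470 × 13.85 = 6.51 L·cmH2O.
Power = 27 × 6.51 = 175.77 L·cmH2O/min.

175.8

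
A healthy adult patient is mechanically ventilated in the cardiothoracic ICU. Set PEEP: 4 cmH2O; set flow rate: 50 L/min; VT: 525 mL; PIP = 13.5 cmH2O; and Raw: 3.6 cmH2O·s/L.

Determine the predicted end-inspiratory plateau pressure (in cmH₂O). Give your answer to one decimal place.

10.5

Flow: 50 L/min ÷ 60 = 0.8333 L/s.
Pplat = PIP − Raw × flow = 13.5 − 3.6 × 0.8333 = 13.5 − 3.0 = 10.5 cmH2O.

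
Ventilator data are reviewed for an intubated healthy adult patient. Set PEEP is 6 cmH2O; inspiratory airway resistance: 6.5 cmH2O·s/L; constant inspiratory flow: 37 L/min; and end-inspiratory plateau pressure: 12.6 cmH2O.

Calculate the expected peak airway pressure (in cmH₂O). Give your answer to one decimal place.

Flow: 37 L/min ÷ 60 = 0.6167 L/s.
PIP = Pplat + Raw × flow = 12.6 + 6.5 × 0.6167 = 12.6 + 4.009 = 16.609 cmH2O.

16.6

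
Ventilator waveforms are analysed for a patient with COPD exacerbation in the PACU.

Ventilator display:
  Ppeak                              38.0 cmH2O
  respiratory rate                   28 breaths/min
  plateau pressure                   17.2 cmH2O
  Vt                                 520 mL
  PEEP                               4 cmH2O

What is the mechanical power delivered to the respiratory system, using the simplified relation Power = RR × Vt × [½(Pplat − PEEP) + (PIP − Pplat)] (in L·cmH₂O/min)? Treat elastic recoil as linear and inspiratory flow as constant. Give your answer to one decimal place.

Per-breath work = Vt × [½(Pplat−PEEP) + (PIP−Pplat)] = 0.520 × [0.5×13.2 + 20.8] = 0.520 × 27.4 = 14.248 L·cmH2O.
Power = 28 × 14.248 = 398.94 L·cmH2O/min.

398.9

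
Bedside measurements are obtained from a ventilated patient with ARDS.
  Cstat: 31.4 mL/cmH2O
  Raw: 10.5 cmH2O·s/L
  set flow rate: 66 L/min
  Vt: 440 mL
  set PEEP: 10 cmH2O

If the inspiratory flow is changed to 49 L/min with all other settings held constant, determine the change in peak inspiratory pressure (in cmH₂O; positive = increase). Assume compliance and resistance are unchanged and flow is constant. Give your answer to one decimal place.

Flow: 66 L/min ÷ 60 = 1.1 L/s.
New flow: 49 L/min ÷ 60 = 0.8167 L/s.
PIP = Vt/C + R·V̇ + PEEP (constant-flow equation of motion).
Only the resistive term changes: ΔPIP = R × ΔV̇ = 10.5 × (0.8167 − 1.1) = 10.5 × -0.2833 = -2.975 cmH2O.

-3.0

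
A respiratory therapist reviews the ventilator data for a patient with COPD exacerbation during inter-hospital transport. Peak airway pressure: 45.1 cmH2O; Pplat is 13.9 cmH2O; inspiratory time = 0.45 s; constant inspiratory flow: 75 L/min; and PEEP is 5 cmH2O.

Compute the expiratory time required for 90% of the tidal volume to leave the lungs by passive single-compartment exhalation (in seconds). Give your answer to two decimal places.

3.63

Flow: 75 L/min ÷ 60 = 1.25 L/s.
Vt = flow × Ti = 1.25 L/s × 0.45 s × 1000 mL/L = 562.5 mL.
R = (PIP − Pplat)/V̇ = (45.1 − 13.9) / 1.25 = 31.2/1.25 = 24.96 cmH2O·s/L.
C = Vt/(Pplat − PEEP) = 562.5 / (13.9 − 5) = 562.5/8.9 = 63.202 mL/cmH2O.
τ = R × C = 24.96 × 0.0632 L/cmH2O = 1.577 s.
t = −τ·ln(1 − 0.90) = −1.577·ln(0.1) = 3.631 s.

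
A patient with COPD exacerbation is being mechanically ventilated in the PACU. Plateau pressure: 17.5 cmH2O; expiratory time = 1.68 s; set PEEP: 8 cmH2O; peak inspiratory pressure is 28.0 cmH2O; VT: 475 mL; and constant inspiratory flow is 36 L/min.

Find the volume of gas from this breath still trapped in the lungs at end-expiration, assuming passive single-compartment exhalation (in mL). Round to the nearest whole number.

70

Flow: 36 L/min ÷ 60 = 0.6 L/s.
R = (PIP − Pplat)/V̇ = (28.0 − 17.5) / 0.6 = 10.5/0.6 = 17.5 cmH2O·s/L.
C = Vt/(Pplat − PEEP) = 475.0 / (17.5 − 8) = 475.0/9.5 = 50.0 mL/cmH2O.
τ = R × C = 17.5 × 0.05 L/cmH2O = 0.875 s.
Fraction remaining = e^(−Te/τ) = e^(−1.68/0.875) = 0.1466.
Trapped volume = 475.0 × 0.1466 = 69.635 mL.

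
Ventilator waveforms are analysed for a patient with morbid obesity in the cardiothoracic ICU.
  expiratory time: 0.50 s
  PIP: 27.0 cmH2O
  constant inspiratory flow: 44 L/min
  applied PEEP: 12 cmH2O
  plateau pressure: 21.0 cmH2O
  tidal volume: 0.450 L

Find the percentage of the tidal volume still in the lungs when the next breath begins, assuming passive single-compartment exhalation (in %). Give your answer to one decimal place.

29.5

Flow: 44 L/min ÷ 60 = 0.7333 L/s.
R = (PIP − Pplat)/V̇ = (27.0 − 21.0) / 0.7333 = 6.0/0.7333 = 8.182 cmH2O·s/L.
C = Vt/(Pplat − PEEP) = 450.0 / (21.0 − 12) = 450.0/9.0 = 50.0 mL/cmH2O.
τ = R × C = 8.182 × 0.05 L/cmH2O = 0.4091 s.
Fraction remaining at end-expiration = e^(−Te/τ) = e^(−0.50/0.4091) = 0.2946 → 29.46%.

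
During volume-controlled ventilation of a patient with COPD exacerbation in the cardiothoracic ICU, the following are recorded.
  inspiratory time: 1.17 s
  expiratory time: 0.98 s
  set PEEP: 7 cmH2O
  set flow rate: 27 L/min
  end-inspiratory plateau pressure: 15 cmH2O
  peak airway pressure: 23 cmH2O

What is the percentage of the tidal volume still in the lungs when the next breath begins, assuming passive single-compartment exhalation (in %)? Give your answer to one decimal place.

Flow: 27 L/min ÷ 60 = 0.45 L/s.
Vt = flow × Ti = 0.45 L/s × 1.17 s × 1000 mL/L = 526.5 mL.
R = (PIP − Pplat)/V̇ = (23 − 15) / 0.45 = 8.0/0.45 = 17.778 cmH2O·s/L.
C = Vt/(Pplat − PEEP) = 526.5 / (15 − 7) = 526.5/8.0 = 65.813 mL/cmH2O.
τ = R × C = 17.778 × 0.06581 L/cmH2O = 1.17 s.
Fraction remaining at end-expiration = e^(−Te/τ) = e^(−0.98/1.17) = 0.4327 → 43.27%.

43.3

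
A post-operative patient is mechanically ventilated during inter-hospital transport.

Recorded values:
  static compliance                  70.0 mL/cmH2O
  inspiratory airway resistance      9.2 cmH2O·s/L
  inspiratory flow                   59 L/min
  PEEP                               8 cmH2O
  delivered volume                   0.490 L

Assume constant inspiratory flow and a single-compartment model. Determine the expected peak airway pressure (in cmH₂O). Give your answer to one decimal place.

Flow: 59 L/min ÷ 60 = 0.9833 L/s.
Equation of motion (constant flow): PIP = Vt/C + R·V̇ + PEEP.
PIP = 490/70.0 + 9.2×0.9833 + 8 = 7.0 + 9.046 + 8 = 24.046 cmH2O.

24.0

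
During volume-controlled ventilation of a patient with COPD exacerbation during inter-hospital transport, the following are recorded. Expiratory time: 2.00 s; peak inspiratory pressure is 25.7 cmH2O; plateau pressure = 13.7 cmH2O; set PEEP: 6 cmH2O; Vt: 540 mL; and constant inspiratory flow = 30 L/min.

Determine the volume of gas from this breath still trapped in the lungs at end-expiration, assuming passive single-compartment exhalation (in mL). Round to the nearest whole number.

165

Flow: 30 L/min ÷ 60 = 0.5 L/s.
R = (PIP − Pplat)/V̇ = (25.7 − 13.7) / 0.5 = 12.0/0.5 = 24.0 cmH2O·s/L.
C = Vt/(Pplat − PEEP) = 540.0 / (13.7 − 6) = 540.0/7.7 = 70.13 mL/cmH2O.
τ = R × C = 24.0 × 0.07013 L/cmH2O = 1.683 s.
Fraction remaining = e^(−Te/τ) = e^(−2.00/1.683) = 0.3047.
Trapped volume = 540.0 × 0.3047 = 164.54 mL.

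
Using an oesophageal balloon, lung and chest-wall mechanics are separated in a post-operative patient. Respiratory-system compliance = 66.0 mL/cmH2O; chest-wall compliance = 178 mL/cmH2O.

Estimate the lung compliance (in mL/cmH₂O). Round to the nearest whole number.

1/CL = 1/Crs − 1/Ccw.
1/CL = 1/66.0 − 1/178 = 0.009534.
CL = 104.89 mL/cmH2O.

105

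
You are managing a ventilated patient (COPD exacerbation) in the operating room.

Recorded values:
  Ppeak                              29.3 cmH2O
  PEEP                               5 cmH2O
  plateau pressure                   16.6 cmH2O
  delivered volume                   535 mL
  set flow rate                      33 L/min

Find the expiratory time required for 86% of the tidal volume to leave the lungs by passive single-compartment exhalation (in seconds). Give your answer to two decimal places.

2.09

Flow: 33 L/min ÷ 60 = 0.55 L/s.
R = (PIP − Pplat)/V̇ = (29.3 − 16.6) / 0.55 = 12.7/0.55 = 23.091 cmH2O·s/L.
C = Vt/(Pplat − PEEP) = 535.0 / (16.6 − 5) = 535.0/11.6 = 46.121 mL/cmH2O.
τ = R × C = 23.091 × 0.04612 L/cmH2O = 1.065 s.
t = −τ·ln(1 − 0.86) = −1.065·ln(0.14) = 2.094 s.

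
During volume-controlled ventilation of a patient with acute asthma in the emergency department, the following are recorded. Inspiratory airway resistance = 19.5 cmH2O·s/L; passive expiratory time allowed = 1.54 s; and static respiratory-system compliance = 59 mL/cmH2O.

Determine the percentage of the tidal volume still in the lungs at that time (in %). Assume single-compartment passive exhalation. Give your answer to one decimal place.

τ = R × C = 19.5 × 59 mL/cmH2O = 19.5 × 0.059 L/cmH2O = 1.151 s.
Passive exhalation: V(t)/V₀ = e^(−t/τ) = e^(−1.54/1.151) = 0.2624.
Fraction remaining = 0.2624 → 26.24%.

26.2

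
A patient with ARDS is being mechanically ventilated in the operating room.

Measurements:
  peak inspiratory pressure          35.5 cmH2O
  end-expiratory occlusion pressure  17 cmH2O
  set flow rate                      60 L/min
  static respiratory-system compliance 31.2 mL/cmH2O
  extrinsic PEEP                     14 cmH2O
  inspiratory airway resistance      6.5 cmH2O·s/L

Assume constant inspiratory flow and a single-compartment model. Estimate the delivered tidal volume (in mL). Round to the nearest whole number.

Flow: 60 L/min ÷ 60 = 1 L/s.
Total PEEP = 17 cmH2O (set 14 + intrinsic 3); this is the baseline alveolar pressure.
Equation of motion (constant flow): PIP = Vt/C + R·V̇ + PEEP.
Vt/C = PIP − R·V̇ − PEEP = 35.5 − 6.5 − 17 = 12.0 cmH2O.
Vt = C × 12.0 = 31.2 × 12.0 = 374.4 mL.

374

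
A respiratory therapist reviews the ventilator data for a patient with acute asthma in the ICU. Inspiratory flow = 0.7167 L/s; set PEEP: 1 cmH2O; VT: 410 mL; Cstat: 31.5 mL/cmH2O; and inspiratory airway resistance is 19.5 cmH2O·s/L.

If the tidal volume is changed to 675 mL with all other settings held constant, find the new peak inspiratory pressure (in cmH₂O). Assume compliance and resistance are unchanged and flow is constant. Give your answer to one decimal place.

PIP = Vt/C + R·V̇ + PEEP (constant-flow equation of motion).
Only the elastic term changes: ΔPIP = ΔVt / C = (675 − 410) / 31.5 = 8.413 cmH2O.
Original PIP = 410/31.5 + 19.5×0.7167 + 1 = 27.992 cmH2O; new PIP = 27.992 + (8.413) = 36.405 cmH2O.

36.4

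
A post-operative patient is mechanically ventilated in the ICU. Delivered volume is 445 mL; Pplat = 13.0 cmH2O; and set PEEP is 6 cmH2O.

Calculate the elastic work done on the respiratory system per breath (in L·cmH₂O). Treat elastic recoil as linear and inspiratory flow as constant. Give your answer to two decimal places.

Elastic work ≈ ½ × (Pplat − PEEP) × Vt = 0.5 × (13.0 − 6) × 0.445 L = 0.5 × 7.0 × 0.445 = 1.558 L·cmH2O.

1.56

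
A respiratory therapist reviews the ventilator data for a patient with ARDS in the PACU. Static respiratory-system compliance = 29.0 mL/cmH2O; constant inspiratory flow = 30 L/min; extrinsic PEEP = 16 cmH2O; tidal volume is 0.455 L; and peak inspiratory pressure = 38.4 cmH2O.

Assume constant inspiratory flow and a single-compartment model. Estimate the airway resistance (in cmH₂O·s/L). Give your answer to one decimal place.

13.4

Flow: 30 L/min ÷ 60 = 0.5 L/s.
Equation of motion (constant flow): PIP = Vt/C + R·V̇ + PEEP.
R·V̇ = PIP − Vt/C − PEEP = 38.4 − 455/29.0 − 16 = 38.4 − 15.69 − 16 = 6.71 cmH2O.
R = 6.71 / 0.5 = 13.42 cmH2O·s/L.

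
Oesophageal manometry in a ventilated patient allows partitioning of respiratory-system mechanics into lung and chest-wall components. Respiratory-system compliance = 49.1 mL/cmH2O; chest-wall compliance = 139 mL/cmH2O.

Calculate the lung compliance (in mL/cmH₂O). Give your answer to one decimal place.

75.9

1/CL = 1/Crs − 1/Ccw.
1/CL = 1/49.1 − 1/139 = 0.01317.
CL = 75.93 mL/cmH2O.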